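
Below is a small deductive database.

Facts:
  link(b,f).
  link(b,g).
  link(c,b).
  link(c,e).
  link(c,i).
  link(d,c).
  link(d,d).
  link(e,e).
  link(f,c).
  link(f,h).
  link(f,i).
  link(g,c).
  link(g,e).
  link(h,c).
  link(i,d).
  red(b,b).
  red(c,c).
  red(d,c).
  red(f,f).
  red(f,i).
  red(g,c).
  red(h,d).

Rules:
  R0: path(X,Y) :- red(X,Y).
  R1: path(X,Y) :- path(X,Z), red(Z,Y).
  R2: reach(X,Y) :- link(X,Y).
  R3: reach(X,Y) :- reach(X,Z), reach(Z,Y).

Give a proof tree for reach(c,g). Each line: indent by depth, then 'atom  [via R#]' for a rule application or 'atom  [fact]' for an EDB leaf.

reach(c,g)  [via R3]
  reach(c,b)  [via R2]
    link(c,b)  [fact]
  reach(b,g)  [via R2]
    link(b,g)  [fact]

round 1: derive reach(b,f) via R2 from link(b,f)
round 1: derive reach(b,g) via R2 from link(b,g)
round 1: derive reach(c,b) via R2 from link(c,b)
round 1: derive reach(c,e) via R2 from link(c,e)
round 1: derive reach(c,i) via R2 from link(c,i)
round 1: derive reach(d,c) via R2 from link(d,c)
round 1: derive reach(d,d) via R2 from link(d,d)
round 1: derive reach(e,e) via R2 from link(e,e)
round 1: derive reach(f,c) via R2 from link(f,c)
round 1: derive reach(f,h) via R2 from link(f,h)
round 1: derive reach(f,i) via R2 from link(f,i)
round 1: derive reach(g,c) via R2 from link(g,c)
round 1: derive reach(g,e) via R2 from link(g,e)
round 1: derive reach(h,c) via R2 from link(h,c)
round 1: derive reach(i,d) via R2 from link(i,d)
round 2: derive reach(b,c) via R3 from reach(b,f), reach(f,c)
round 2: derive reach(b,e) via R3 from reach(b,g), reach(g,e)
round 2: derive reach(b,h) via R3 from reach(b,f), reach(f,h)
round 2: derive reach(b,i) via R3 from reach(b,f), reach(f,i)
round 2: derive reach(c,d) via R3 from reach(c,i), reach(i,d)
round 2: derive reach(c,f) via R3 from reach(c,b), reach(b,f)
round 2: derive reach(c,g) via R3 from reach(c,b), reach(b,g)
round 2: derive reach(d,b) via R3 from reach(d,c), reach(c,b)
round 2: derive reach(d,e) via R3 from reach(d,c), reach(c,e)
round 2: derive reach(d,i) via R3 from reach(d,c), reach(c,i)
round 2: derive reach(f,b) via R3 from reach(f,c), reach(c,b)
round 2: derive reach(f,d) via R3 from reach(f,i), reach(i,d)
round 2: derive reach(f,e) via R3 from reach(f,c), reach(c,e)
round 2: derive reach(g,b) via R3 from reach(g,c), reach(c,b)
round 2: derive reach(g,i) via R3 from reach(g,c), reach(c,i)
round 2: derive reach(h,b) via R3 from reach(h,c), reach(c,b)
round 2: derive reach(h,e) via R3 from reach(h,c), reach(c,e)
round 2: derive reach(h,i) via R3 from reach(h,c), reach(c,i)
round 2: derive reach(i,c) via R3 from reach(i,d), reach(d,c)
round 3: derive reach(b,b) via R3 from reach(b,c), reach(c,b)
round 3: derive reach(b,d) via R3 from reach(b,c), reach(c,d)
round 3: derive reach(c,c) via R3 from reach(c,b), reach(b,c)
round 3: derive reach(c,h) via R3 from reach(c,b), reach(b,h)
round 3: derive reach(d,f) via R3 from reach(d,b), reach(b,f)
round 3: derive reach(d,g) via R3 from reach(d,b), reach(b,g)
round 3: derive reach(d,h) via R3 from reach(d,b), reach(b,h)
round 3: derive reach(f,f) via R3 from reach(f,b), reach(b,f)
round 3: derive reach(f,g) via R3 from reach(f,b), reach(b,g)
round 3: derive reach(g,d) via R3 from reach(g,c), reach(c,d)
round 3: derive reach(g,f) via R3 from reach(g,b), reach(b,f)
round 3: derive reach(g,g) via R3 from reach(g,b), reach(b,g)
round 3: derive reach(g,h) via R3 from reach(g,b), reach(b,h)
round 3: derive reach(h,d) via R3 from reach(h,c), reach(c,d)
round 3: derive reach(h,f) via R3 from reach(h,b), reach(b,f)
round 3: derive reach(h,g) via R3 from reach(h,b), reach(b,g)
round 3: derive reach(h,h) via R3 from reach(h,b), reach(b,h)
round 3: derive reach(i,b) via R3 from reach(i,c), reach(c,b)
round 3: derive reach(i,e) via R3 from reach(i,c), reach(c,e)
round 3: derive reach(i,f) via R3 from reach(i,c), reach(c,f)
round 3: derive reach(i,g) via R3 from reach(i,c), reach(c,g)
round 3: derive reach(i,i) via R3 from reach(i,c), reach(c,i)
round 4: derive reach(i,h) via R3 from reach(i,b), reach(b,h)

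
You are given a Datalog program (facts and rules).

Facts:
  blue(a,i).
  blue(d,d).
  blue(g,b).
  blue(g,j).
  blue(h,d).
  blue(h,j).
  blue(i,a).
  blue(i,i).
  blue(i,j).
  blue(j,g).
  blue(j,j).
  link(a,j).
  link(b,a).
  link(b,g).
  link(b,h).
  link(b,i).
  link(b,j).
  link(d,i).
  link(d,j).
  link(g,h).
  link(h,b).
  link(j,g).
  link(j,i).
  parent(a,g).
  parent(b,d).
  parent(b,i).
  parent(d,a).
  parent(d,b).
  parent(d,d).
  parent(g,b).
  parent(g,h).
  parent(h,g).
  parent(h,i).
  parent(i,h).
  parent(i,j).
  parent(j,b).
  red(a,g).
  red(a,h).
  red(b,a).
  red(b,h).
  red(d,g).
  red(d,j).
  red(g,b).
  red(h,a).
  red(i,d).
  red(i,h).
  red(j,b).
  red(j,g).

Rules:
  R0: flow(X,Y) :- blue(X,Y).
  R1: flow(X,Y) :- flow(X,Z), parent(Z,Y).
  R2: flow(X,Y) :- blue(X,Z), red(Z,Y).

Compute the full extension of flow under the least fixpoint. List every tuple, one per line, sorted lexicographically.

flow(a,a)
flow(a,b)
flow(a,d)
flow(a,g)
flow(a,h)
flow(a,i)
flow(a,j)
flow(d,a)
flow(d,b)
flow(d,d)
flow(d,g)
flow(d,h)
flow(d,i)
flow(d,j)
flow(g,a)
flow(g,b)
flow(g,d)
flow(g,g)
flow(g,h)
flow(g,i)
flow(g,j)
flow(h,a)
flow(h,b)
flow(h,d)
flow(h,g)
flow(h,h)
flow(h,i)
flow(h,j)
flow(i,a)
flow(i,b)
flow(i,d)
flow(i,g)
flow(i,h)
flow(i,i)
flow(i,j)
flow(j,a)
flow(j,b)
flow(j,d)
flow(j,g)
flow(j,h)
flow(j,i)
flow(j,j)

round 1: derive flow(a,i) via R0 from blue(a,i)
round 1: derive flow(d,d) via R0 from blue(d,d)
round 1: derive flow(g,b) via R0 from blue(g,b)
round 1: derive flow(g,j) via R0 from blue(g,j)
round 1: derive flow(h,d) via R0 from blue(h,d)
round 1: derive flow(h,j) via R0 from blue(h,j)
round 1: derive flow(i,a) via R0 from blue(i,a)
round 1: derive flow(i,i) via R0 from blue(i,i)
round 1: derive flow(i,j) via R0 from blue(i,j)
round 1: derive flow(j,g) via R0 from blue(j,g)
round 1: derive flow(j,j) via R0 from blue(j,j)
round 1: derive flow(a,d) via R2 from blue(a,i), red(i,d)
round 1: derive flow(a,h) via R2 from blue(a,i), red(i,h)
round 1: derive flow(d,g) via R2 from blue(d,d), red(d,g)
round 1: derive flow(d,j) via R2 from blue(d,d), red(d,j)
round 1: derive flow(g,a) via R2 from blue(g,b), red(b,a)
round 1: derive flow(g,g) via R2 from blue(g,j), red(j,g)
round 1: derive flow(g,h) via R2 from blue(g,b), red(b,h)
round 1: derive flow(h,b) via R2 from blue(h,j), red(j,b)
round 1: derive flow(h,g) via R2 from blue(h,d), red(d,g)
round 1: derive flow(i,b) via R2 from blue(i,j), red(j,b)
round 1: derive flow(i,d) via R2 from blue(i,i), red(i,d)
round 1: derive flow(i,g) via R2 from blue(i,a), red(a,g)
round 1: derive flow(i,h) via R2 from blue(i,a), red(a,h)
round 1: derive flow(j,b) via R2 from blue(j,g), red(g,b)
round 2: derive flow(a,a) via R1 from flow(a,d), parent(d,a)
round 2: derive flow(a,b) via R1 from flow(a,d), parent(d,b)
round 2: derive flow(a,g) via R1 from flow(a,h), parent(h,g)
round 2: derive flow(a,j) via R1 from flow(a,i), parent(i,j)
round 2: derive flow(d,a) via R1 from flow(d,d), parent(d,a)
round 2: derive flow(d,b) via R1 from flow(d,d), parent(d,b)
round 2: derive flow(d,h) via R1 from flow(d,g), parent(g,h)
round 2: derive flow(g,d) via R1 from flow(g,b), parent(b,d)
round 2: derive flow(g,i) via R1 from flow(g,b), parent(b,i)
round 2: derive flow(h,a) via R1 from flow(h,d), parent(d,a)
round 2: derive flow(h,h) via R1 from flow(h,g), parent(g,h)
round 2: derive flow(h,i) via R1 from flow(h,b), parent(b,i)
round 2: derive flow(j,d) via R1 from flow(j,b), parent(b,d)
round 2: derive flow(j,h) via R1 from flow(j,g), parent(g,h)
round 2: derive flow(j,i) via R1 from flow(j,b), parent(b,i)
round 3: derive flow(d,i) via R1 from flow(d,b), parent(b,i)
round 3: derive flow(j,a) via R1 from flow(j,d), parent(d,a)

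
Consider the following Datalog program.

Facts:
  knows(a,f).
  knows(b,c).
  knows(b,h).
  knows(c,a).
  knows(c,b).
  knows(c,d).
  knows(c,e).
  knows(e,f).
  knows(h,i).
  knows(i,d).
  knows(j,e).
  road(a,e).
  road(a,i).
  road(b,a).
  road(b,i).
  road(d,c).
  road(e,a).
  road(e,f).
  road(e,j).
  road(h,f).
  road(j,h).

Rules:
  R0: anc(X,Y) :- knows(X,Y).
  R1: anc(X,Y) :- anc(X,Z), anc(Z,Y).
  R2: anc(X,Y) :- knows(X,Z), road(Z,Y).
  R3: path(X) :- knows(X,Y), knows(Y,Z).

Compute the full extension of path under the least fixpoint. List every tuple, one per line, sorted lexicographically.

path(b)
path(c)
path(h)
path(j)

round 1: derive path(b) via R3 from knows(b,c), knows(c,a)
round 1: derive path(c) via R3 from knows(c,a), knows(a,f)
round 1: derive path(h) via R3 from knows(h,i), knows(i,d)
round 1: derive path(j) via R3 from knows(j,e), knows(e,f)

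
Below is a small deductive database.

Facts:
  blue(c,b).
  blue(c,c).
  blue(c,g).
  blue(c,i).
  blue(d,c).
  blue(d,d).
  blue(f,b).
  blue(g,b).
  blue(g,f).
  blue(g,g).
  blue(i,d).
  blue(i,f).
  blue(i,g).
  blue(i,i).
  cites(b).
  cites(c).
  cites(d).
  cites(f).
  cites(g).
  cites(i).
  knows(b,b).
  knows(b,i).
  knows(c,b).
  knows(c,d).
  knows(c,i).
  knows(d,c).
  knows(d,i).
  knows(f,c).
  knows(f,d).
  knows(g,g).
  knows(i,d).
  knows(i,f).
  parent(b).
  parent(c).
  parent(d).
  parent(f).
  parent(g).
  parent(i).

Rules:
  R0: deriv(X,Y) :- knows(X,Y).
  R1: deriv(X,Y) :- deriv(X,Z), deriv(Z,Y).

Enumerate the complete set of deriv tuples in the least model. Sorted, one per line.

round 1: derive deriv(b,b) via R0 from knows(b,b)
round 1: derive deriv(b,i) via R0 from knows(b,i)
round 1: derive deriv(c,b) via R0 from knows(c,b)
round 1: derive deriv(c,d) via R0 from knows(c,d)
round 1: derive deriv(c,i) via R0 from knows(c,i)
round 1: derive deriv(d,c) via R0 from knows(d,c)
round 1: derive deriv(d,i) via R0 from knows(d,i)
round 1: derive deriv(f,c) via R0 from knows(f,c)
round 1: derive deriv(f,d) via R0 from knows(f,d)
round 1: derive deriv(g,g) via R0 from knows(g,g)
round 1: derive deriv(i,d) via R0 from knows(i,d)
round 1: derive deriv(i,f) via R0 from knows(i,f)
round 2: derive deriv(b,d) via R1 from deriv(b,i), deriv(i,d)
round 2: derive deriv(b,f) via R1 from deriv(b,i), deriv(i,f)
round 2: derive deriv(c,c) via R1 from deriv(c,d), deriv(d,c)
round 2: derive deriv(c,f) via R1 from deriv(c,i), deriv(i,f)
round 2: derive deriv(d,b) via R1 from deriv(d,c), deriv(c,b)
round 2: derive deriv(d,d) via R1 from deriv(d,c), deriv(c,d)
round 2: derive deriv(d,f) via R1 from deriv(d,i), deriv(i,f)
round 2: derive deriv(f,b) via R1 from deriv(f,c), deriv(c,b)
round 2: derive deriv(f,i) via R1 from deriv(f,c), deriv(c,i)
round 2: derive deriv(i,c) via R1 from deriv(i,d), deriv(d,c)
round 2: derive deriv(i,i) via R1 from deriv(i,d), deriv(d,i)
round 3: derive deriv(b,c) via R1 from deriv(b,d), deriv(d,c)
round 3: derive deriv(f,f) via R1 from deriv(f,b), deriv(b,f)
round 3: derive deriv(i,b) via R1 from deriv(i,c), deriv(c,b)

deriv(b,b)
deriv(b,c)
deriv(b,d)
deriv(b,f)
deriv(b,i)
deriv(c,b)
deriv(c,c)
deriv(c,d)
deriv(c,f)
deriv(c,i)
deriv(d,b)
deriv(d,c)
deriv(d,d)
deriv(d,f)
deriv(d,i)
deriv(f,b)
deriv(f,c)
deriv(f,d)
deriv(f,f)
deriv(f,i)
deriv(g,g)
deriv(i,b)
deriv(i,c)
deriv(i,d)
deriv(i,f)
deriv(i,i)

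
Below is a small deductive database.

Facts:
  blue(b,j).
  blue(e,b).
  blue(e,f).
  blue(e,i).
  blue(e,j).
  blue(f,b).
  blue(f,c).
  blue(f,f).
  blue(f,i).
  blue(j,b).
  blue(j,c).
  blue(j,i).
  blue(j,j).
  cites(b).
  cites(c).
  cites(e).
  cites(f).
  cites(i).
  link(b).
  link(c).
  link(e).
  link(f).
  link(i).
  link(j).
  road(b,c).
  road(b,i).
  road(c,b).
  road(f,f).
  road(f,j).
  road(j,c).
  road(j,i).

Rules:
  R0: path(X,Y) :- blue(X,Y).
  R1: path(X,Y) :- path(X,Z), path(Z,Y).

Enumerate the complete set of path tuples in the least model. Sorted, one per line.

path(b,b)
path(b,c)
path(b,i)
path(b,j)
path(e,b)
path(e,c)
path(e,f)
path(e,i)
path(e,j)
path(f,b)
path(f,c)
path(f,f)
path(f,i)
path(f,j)
path(j,b)
path(j,c)
path(j,i)
path(j,j)

round 1: derive path(b,j) via R0 from blue(b,j)
round 1: derive path(e,b) via R0 from blue(e,b)
round 1: derive path(e,f) via R0 from blue(e,f)
round 1: derive path(e,i) via R0 from blue(e,i)
round 1: derive path(e,j) via R0 from blue(e,j)
round 1: derive path(f,b) via R0 from blue(f,b)
round 1: derive path(f,c) via R0 from blue(f,c)
round 1: derive path(f,f) via R0 from blue(f,f)
round 1: derive path(f,i) via R0 from blue(f,i)
round 1: derive path(j,b) via R0 from blue(j,b)
round 1: derive path(j,c) via R0 from blue(j,c)
round 1: derive path(j,i) via R0 from blue(j,i)
round 1: derive path(j,j) via R0 from blue(j,j)
round 2: derive path(b,b) via R1 from path(b,j), path(j,b)
round 2: derive path(b,c) via R1 from path(b,j), path(j,c)
round 2: derive path(b,i) via R1 from path(b,j), path(j,i)
round 2: derive path(e,c) via R1 from path(e,f), path(f,c)
round 2: derive path(f,j) via R1 from path(f,b), path(b,j)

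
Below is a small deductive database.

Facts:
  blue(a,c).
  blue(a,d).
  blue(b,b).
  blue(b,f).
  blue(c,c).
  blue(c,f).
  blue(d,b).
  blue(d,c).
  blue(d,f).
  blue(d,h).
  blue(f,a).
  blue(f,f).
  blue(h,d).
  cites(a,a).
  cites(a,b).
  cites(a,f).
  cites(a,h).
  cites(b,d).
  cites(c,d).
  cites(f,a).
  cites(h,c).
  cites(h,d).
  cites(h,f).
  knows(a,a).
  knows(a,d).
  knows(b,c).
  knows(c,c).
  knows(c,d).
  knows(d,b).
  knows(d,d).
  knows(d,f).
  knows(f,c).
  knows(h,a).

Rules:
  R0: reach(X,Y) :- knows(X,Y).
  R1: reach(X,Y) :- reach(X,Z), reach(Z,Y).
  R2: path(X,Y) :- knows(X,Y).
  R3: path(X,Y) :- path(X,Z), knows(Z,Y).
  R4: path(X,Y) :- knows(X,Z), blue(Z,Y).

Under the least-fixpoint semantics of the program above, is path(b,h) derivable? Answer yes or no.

round 1: derive path(a,a) via R2 from knows(a,a)
round 1: derive path(a,d) via R2 from knows(a,d)
round 1: derive path(b,c) via R2 from knows(b,c)
round 1: derive path(c,c) via R2 from knows(c,c)
round 1: derive path(c,d) via R2 from knows(c,d)
round 1: derive path(d,b) via R2 from knows(d,b)
round 1: derive path(d,d) via R2 from knows(d,d)
round 1: derive path(d,f) via R2 from knows(d,f)
round 1: derive path(f,c) via R2 from knows(f,c)
round 1: derive path(h,a) via R2 from knows(h,a)
round 1: derive path(a,b) via R4 from knows(a,d), blue(d,b)
round 1: derive path(a,c) via R4 from knows(a,a), blue(a,c)
round 1: derive path(a,f) via R4 from knows(a,d), blue(d,f)
round 1: derive path(a,h) via R4 from knows(a,d), blue(d,h)
round 1: derive path(b,f) via R4 from knows(b,c), blue(c,f)
round 1: derive path(c,b) via R4 from knows(c,d), blue(d,b)
round 1: derive path(c,f) via R4 from knows(c,c), blue(c,f)
round 1: derive path(c,h) via R4 from knows(c,d), blue(d,h)
round 1: derive path(d,a) via R4 from knows(d,f), blue(f,a)
round 1: derive path(d,c) via R4 from knows(d,d), blue(d,c)
round 1: derive path(d,h) via R4 from knows(d,d), blue(d,h)
round 1: derive path(f,f) via R4 from knows(f,c), blue(c,f)
round 1: derive path(h,c) via R4 from knows(h,a), blue(a,c)
round 1: derive path(h,d) via R4 from knows(h,a), blue(a,d)
round 2: derive path(b,d) via R3 from path(b,c), knows(c,d)
round 2: derive path(c,a) via R3 from path(c,h), knows(h,a)
round 2: derive path(f,d) via R3 from path(f,c), knows(c,d)
round 2: derive path(h,b) via R3 from path(h,d), knows(d,b)
round 2: derive path(h,f) via R3 from path(h,d), knows(d,f)
round 3: derive path(b,b) via R3 from path(b,d), knows(d,b)
round 3: derive path(f,b) via R3 from path(f,d), knows(d,b)

no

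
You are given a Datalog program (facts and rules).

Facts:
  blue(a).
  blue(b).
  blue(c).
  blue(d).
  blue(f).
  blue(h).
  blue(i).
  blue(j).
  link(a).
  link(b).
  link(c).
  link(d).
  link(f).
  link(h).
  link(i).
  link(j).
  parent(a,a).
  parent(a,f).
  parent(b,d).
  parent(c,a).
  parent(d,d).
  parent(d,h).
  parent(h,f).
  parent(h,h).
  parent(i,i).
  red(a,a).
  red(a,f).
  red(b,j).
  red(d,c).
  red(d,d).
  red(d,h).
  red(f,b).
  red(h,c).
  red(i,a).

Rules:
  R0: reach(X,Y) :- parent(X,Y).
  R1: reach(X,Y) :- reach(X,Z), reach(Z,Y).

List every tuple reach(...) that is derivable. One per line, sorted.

round 1: derive reach(a,a) via R0 from parent(a,a)
round 1: derive reach(a,f) via R0 from parent(a,f)
round 1: derive reach(b,d) via R0 from parent(b,d)
round 1: derive reach(c,a) via R0 from parent(c,a)
round 1: derive reach(d,d) via R0 from parent(d,d)
round 1: derive reach(d,h) via R0 from parent(d,h)
round 1: derive reach(h,f) via R0 from parent(h,f)
round 1: derive reach(h,h) via R0 from parent(h,h)
round 1: derive reach(i,i) via R0 from parent(i,i)
round 2: derive reach(b,h) via R1 from reach(b,d), reach(d,h)
round 2: derive reach(c,f) via R1 from reach(c,a), reach(a,f)
round 2: derive reach(d,f) via R1 from reach(d,h), reach(h,f)
round 3: derive reach(b,f) via R1 from reach(b,d), reach(d,f)

reach(a,a)
reach(a,f)
reach(b,d)
reach(b,f)
reach(b,h)
reach(c,a)
reach(c,f)
reach(d,d)
reach(d,f)
reach(d,h)
reach(h,f)
reach(h,h)
reach(i,i)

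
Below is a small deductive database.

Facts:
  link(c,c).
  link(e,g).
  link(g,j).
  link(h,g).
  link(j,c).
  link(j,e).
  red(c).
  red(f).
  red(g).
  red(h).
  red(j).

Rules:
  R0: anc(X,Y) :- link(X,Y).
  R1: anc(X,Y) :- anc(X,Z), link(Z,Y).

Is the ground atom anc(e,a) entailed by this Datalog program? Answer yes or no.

round 1: derive anc(c,c) via R0 from link(c,c)
round 1: derive anc(e,g) via R0 from link(e,g)
round 1: derive anc(g,j) via R0 from link(g,j)
round 1: derive anc(h,g) via R0 from link(h,g)
round 1: derive anc(j,c) via R0 from link(j,c)
round 1: derive anc(j,e) via R0 from link(j,e)
round 2: derive anc(e,j) via R1 from anc(e,g), link(g,j)
round 2: derive anc(g,c) via R1 from anc(g,j), link(j,c)
round 2: derive anc(g,e) via R1 from anc(g,j), link(j,e)
round 2: derive anc(h,j) via R1 from anc(h,g), link(g,j)
round 2: derive anc(j,g) via R1 from anc(j,e), link(e,g)
round 3: derive anc(e,c) via R1 from anc(e,j), link(j,c)
round 3: derive anc(e,e) via R1 from anc(e,j), link(j,e)
round 3: derive anc(g,g) via R1 from anc(g,e), link(e,g)
round 3: derive anc(h,c) via R1 from anc(h,j), link(j,c)
round 3: derive anc(h,e) via R1 from anc(h,j), link(j,e)
round 3: derive anc(j,j) via R1 from anc(j,g), link(g,j)

no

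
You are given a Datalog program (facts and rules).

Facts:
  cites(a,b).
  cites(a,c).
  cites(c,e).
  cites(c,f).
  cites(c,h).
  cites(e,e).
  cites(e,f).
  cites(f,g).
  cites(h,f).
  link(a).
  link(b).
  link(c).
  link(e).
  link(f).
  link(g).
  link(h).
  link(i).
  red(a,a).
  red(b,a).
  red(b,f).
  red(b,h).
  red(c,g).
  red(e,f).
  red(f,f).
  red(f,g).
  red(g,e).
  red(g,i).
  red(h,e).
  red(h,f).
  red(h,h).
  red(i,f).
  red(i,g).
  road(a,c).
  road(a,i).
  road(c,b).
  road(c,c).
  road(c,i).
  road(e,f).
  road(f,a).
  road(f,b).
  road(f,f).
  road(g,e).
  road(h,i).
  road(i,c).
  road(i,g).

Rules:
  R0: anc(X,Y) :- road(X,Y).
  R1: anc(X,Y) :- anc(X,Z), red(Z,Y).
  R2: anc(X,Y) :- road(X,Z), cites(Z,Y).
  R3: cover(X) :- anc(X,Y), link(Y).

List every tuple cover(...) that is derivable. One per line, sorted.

cover(a)
cover(c)
cover(e)
cover(f)
cover(g)
cover(h)
cover(i)

round 1: derive anc(a,c) via R0 from road(a,c)
round 1: derive anc(a,i) via R0 from road(a,i)
round 1: derive anc(c,b) via R0 from road(c,b)
round 1: derive anc(c,c) via R0 from road(c,c)
round 1: derive anc(c,i) via R0 from road(c,i)
round 1: derive anc(e,f) via R0 from road(e,f)
round 1: derive anc(f,a) via R0 from road(f,a)
round 1: derive anc(f,b) via R0 from road(f,b)
round 1: derive anc(f,f) via R0 from road(f,f)
round 1: derive anc(g,e) via R0 from road(g,e)
round 1: derive anc(h,i) via R0 from road(h,i)
round 1: derive anc(i,c) via R0 from road(i,c)
round 1: derive anc(i,g) via R0 from road(i,g)
round 1: derive anc(a,e) via R2 from road(a,c), cites(c,e)
round 1: derive anc(a,f) via R2 from road(a,c), cites(c,f)
round 1: derive anc(a,h) via R2 from road(a,c), cites(c,h)
round 1: derive anc(c,e) via R2 from road(c,c), cites(c,e)
round 1: derive anc(c,f) via R2 from road(c,c), cites(c,f)
round 1: derive anc(c,h) via R2 from road(c,c), cites(c,h)
round 1: derive anc(e,g) via R2 from road(e,f), cites(f,g)
round 1: derive anc(f,c) via R2 from road(f,a), cites(a,c)
round 1: derive anc(f,g) via R2 from road(f,f), cites(f,g)
round 1: derive anc(g,f) via R2 from road(g,e), cites(e,f)
round 1: derive anc(i,e) via R2 from road(i,c), cites(c,e)
round 1: derive anc(i,f) via R2 from road(i,c), cites(c,f)
round 1: derive anc(i,h) via R2 from road(i,c), cites(c,h)
round 2: derive anc(a,g) via R1 from anc(a,c), red(c,g)
round 2: derive anc(c,a) via R1 from anc(c,b), red(b,a)
round 2: derive anc(c,g) via R1 from anc(c,c), red(c,g)
round 2: derive anc(e,e) via R1 from anc(e,g), red(g,e)
round 2: derive anc(e,i) via R1 from anc(e,g), red(g,i)
round 2: derive anc(f,e) via R1 from anc(f,g), red(g,e)
round 2: derive anc(f,h) via R1 from anc(f,b), red(b,h)
round 2: derive anc(f,i) via R1 from anc(f,g), red(g,i)
round 2: derive anc(g,g) via R1 from anc(g,f), red(f,g)
round 2: derive anc(h,f) via R1 from anc(h,i), red(i,f)
round 2: derive anc(h,g) via R1 from anc(h,i), red(i,g)
round 2: derive anc(i,i) via R1 from anc(i,g), red(g,i)
round 2: derive cover(a) via R3 from anc(a,c), link(c)
round 2: derive cover(c) via R3 from anc(c,b), link(b)
round 2: derive cover(e) via R3 from anc(e,f), link(f)
round 2: derive cover(f) via R3 from anc(f,a), link(a)
round 2: derive cover(g) via R3 from anc(g,e), link(e)
round 2: derive cover(h) via R3 from anc(h,i), link(i)
round 2: derive cover(i) via R3 from anc(i,c), link(c)
round 3: derive anc(g,i) via R1 from anc(g,g), red(g,i)
round 3: derive anc(h,e) via R1 from anc(h,g), red(g,e)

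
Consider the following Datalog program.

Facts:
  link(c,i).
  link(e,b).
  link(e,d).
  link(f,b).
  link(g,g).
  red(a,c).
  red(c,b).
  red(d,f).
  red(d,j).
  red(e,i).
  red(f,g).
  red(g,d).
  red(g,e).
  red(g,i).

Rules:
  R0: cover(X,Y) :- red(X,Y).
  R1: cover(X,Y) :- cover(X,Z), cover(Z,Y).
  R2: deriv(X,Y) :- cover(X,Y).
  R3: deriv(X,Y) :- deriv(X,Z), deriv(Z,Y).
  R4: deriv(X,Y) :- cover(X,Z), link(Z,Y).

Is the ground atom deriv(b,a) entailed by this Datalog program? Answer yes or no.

no

round 1: derive cover(a,c) via R0 from red(a,c)
round 1: derive cover(c,b) via R0 from red(c,b)
round 1: derive cover(d,f) via R0 from red(d,f)
round 1: derive cover(d,j) via R0 from red(d,j)
round 1: derive cover(e,i) via R0 from red(e,i)
round 1: derive cover(f,g) via R0 from red(f,g)
round 1: derive cover(g,d) via R0 from red(g,d)
round 1: derive cover(g,e) via R0 from red(g,e)
round 1: derive cover(g,i) via R0 from red(g,i)
round 2: derive cover(a,b) via R1 from cover(a,c), cover(c,b)
round 2: derive cover(d,g) via R1 from cover(d,f), cover(f,g)
round 2: derive cover(f,d) via R1 from cover(f,g), cover(g,d)
round 2: derive cover(f,e) via R1 from cover(f,g), cover(g,e)
round 2: derive cover(f,i) via R1 from cover(f,g), cover(g,i)
round 2: derive cover(g,f) via R1 from cover(g,d), cover(d,f)
round 2: derive cover(g,j) via R1 from cover(g,d), cover(d,j)
round 2: derive deriv(a,c) via R2 from cover(a,c)
round 2: derive deriv(c,b) via R2 from cover(c,b)
round 2: derive deriv(d,f) via R2 from cover(d,f)
round 2: derive deriv(d,j) via R2 from cover(d,j)
round 2: derive deriv(e,i) via R2 from cover(e,i)
round 2: derive deriv(f,g) via R2 from cover(f,g)
round 2: derive deriv(g,d) via R2 from cover(g,d)
round 2: derive deriv(g,e) via R2 from cover(g,e)
round 2: derive deriv(g,i) via R2 from cover(g,i)
round 2: derive deriv(a,i) via R4 from cover(a,c), link(c,i)
round 2: derive deriv(d,b) via R4 from cover(d,f), link(f,b)
round 2: derive deriv(g,b) via R4 from cover(g,e), link(e,b)
round 3: derive cover(d,d) via R1 from cover(d,f), cover(f,d)
round 3: derive cover(d,e) via R1 from cover(d,f), cover(f,e)
round 3: derive cover(d,i) via R1 from cover(d,f), cover(f,i)
round 3: derive cover(f,f) via R1 from cover(f,d), cover(d,f)
round 3: derive cover(f,j) via R1 from cover(f,d), cover(d,j)
round 3: derive cover(g,g) via R1 from cover(g,d), cover(d,g)
round 3: derive deriv(a,b) via R2 from cover(a,b)
round 3: derive deriv(d,g) via R2 from cover(d,g)
round 3: derive deriv(f,d) via R2 from cover(f,d)
round 3: derive deriv(f,e) via R2 from cover(f,e)
round 3: derive deriv(f,i) via R2 from cover(f,i)
round 3: derive deriv(g,f) via R2 from cover(g,f)
round 3: derive deriv(g,j) via R2 from cover(g,j)
round 3: derive deriv(f,b) via R3 from deriv(f,g), deriv(g,b)
round 4: derive deriv(d,d) via R2 from cover(d,d)
round 4: derive deriv(d,e) via R2 from cover(d,e)
round 4: derive deriv(d,i) via R2 from cover(d,i)
round 4: derive deriv(f,f) via R2 from cover(f,f)
round 4: derive deriv(f,j) via R2 from cover(f,j)
round 4: derive deriv(g,g) via R2 from cover(g,g)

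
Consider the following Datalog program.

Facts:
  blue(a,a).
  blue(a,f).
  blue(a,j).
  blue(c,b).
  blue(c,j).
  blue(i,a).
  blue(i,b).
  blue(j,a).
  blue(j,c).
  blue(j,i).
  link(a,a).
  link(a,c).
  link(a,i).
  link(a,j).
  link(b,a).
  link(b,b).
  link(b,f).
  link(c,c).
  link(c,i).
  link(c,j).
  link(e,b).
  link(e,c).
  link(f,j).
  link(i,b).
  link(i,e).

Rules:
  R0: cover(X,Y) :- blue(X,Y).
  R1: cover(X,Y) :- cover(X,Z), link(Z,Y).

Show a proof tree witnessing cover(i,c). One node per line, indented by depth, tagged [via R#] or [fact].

cover(i,c)  [via R1]
  cover(i,a)  [via R0]
    blue(i,a)  [fact]
  link(a,c)  [fact]

round 1: derive cover(a,a) via R0 from blue(a,a)
round 1: derive cover(a,f) via R0 from blue(a,f)
round 1: derive cover(a,j) via R0 from blue(a,j)
round 1: derive cover(c,b) via R0 from blue(c,b)
round 1: derive cover(c,j) via R0 from blue(c,j)
round 1: derive cover(i,a) via R0 from blue(i,a)
round 1: derive cover(i,b) via R0 from blue(i,b)
round 1: derive cover(j,a) via R0 from blue(j,a)
round 1: derive cover(j,c) via R0 from blue(j,c)
round 1: derive cover(j,i) via R0 from blue(j,i)
round 2: derive cover(a,c) via R1 from cover(a,a), link(a,c)
round 2: derive cover(a,i) via R1 from cover(a,a), link(a,i)
round 2: derive cover(c,a) via R1 from cover(c,b), link(b,a)
round 2: derive cover(c,f) via R1 from cover(c,b), link(b,f)
round 2: derive cover(i,c) via R1 from cover(i,a), link(a,c)
round 2: derive cover(i,f) via R1 from cover(i,b), link(b,f)
round 2: derive cover(i,i) via R1 from cover(i,a), link(a,i)
round 2: derive cover(i,j) via R1 from cover(i,a), link(a,j)
round 2: derive cover(j,b) via R1 from cover(j,i), link(i,b)
round 2: derive cover(j,e) via R1 from cover(j,i), link(i,e)
round 2: derive cover(j,j) via R1 from cover(j,a), link(a,j)
round 3: derive cover(a,b) via R1 from cover(a,i), link(i,b)
round 3: derive cover(a,e) via R1 from cover(a,i), link(i,e)
round 3: derive cover(c,c) via R1 from cover(c,a), link(a,c)
round 3: derive cover(c,i) via R1 from cover(c,a), link(a,i)
round 3: derive cover(i,e) via R1 from cover(i,i), link(i,e)
round 3: derive cover(j,f) via R1 from cover(j,b), link(b,f)
round 4: derive cover(c,e) via R1 from cover(c,i), link(i,e)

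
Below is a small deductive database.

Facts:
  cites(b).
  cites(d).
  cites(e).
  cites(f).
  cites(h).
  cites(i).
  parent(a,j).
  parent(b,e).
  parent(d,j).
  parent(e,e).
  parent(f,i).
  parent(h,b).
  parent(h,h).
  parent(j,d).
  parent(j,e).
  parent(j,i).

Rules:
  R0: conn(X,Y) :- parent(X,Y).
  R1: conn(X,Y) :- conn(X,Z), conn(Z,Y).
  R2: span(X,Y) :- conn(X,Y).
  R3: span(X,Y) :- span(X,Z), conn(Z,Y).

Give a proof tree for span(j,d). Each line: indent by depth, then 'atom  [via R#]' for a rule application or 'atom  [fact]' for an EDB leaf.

span(j,d)  [via R2]
  conn(j,d)  [via R0]
    parent(j,d)  [fact]

round 1: derive conn(a,j) via R0 from parent(a,j)
round 1: derive conn(b,e) via R0 from parent(b,e)
round 1: derive conn(d,j) via R0 from parent(d,j)
round 1: derive conn(e,e) via R0 from parent(e,e)
round 1: derive conn(f,i) via R0 from parent(f,i)
round 1: derive conn(h,b) via R0 from parent(h,b)
round 1: derive conn(h,h) via R0 from parent(h,h)
round 1: derive conn(j,d) via R0 from parent(j,d)
round 1: derive conn(j,e) via R0 from parent(j,e)
round 1: derive conn(j,i) via R0 from parent(j,i)
round 2: derive conn(a,d) via R1 from conn(a,j), conn(j,d)
round 2: derive conn(a,e) via R1 from conn(a,j), conn(j,e)
round 2: derive conn(a,i) via R1 from conn(a,j), conn(j,i)
round 2: derive conn(d,d) via R1 from conn(d,j), conn(j,d)
round 2: derive conn(d,e) via R1 from conn(d,j), conn(j,e)
round 2: derive conn(d,i) via R1 from conn(d,j), conn(j,i)
round 2: derive conn(h,e) via R1 from conn(h,b), conn(b,e)
round 2: derive conn(j,j) via R1 from conn(j,d), conn(d,j)
round 2: derive span(a,j) via R2 from conn(a,j)
round 2: derive span(b,e) via R2 from conn(b,e)
round 2: derive span(d,j) via R2 from conn(d,j)
round 2: derive span(e,e) via R2 from conn(e,e)
round 2: derive span(f,i) via R2 from conn(f,i)
round 2: derive span(h,b) via R2 from conn(h,b)
round 2: derive span(h,h) via R2 from conn(h,h)
round 2: derive span(j,d) via R2 from conn(j,d)
round 2: derive span(j,e) via R2 from conn(j,e)
round 2: derive span(j,i) via R2 from conn(j,i)
round 3: derive span(a,d) via R2 from conn(a,d)
round 3: derive span(a,e) via R2 from conn(a,e)
round 3: derive span(a,i) via R2 from conn(a,i)
round 3: derive span(d,d) via R2 from conn(d,d)
round 3: derive span(d,e) via R2 from conn(d,e)
round 3: derive span(d,i) via R2 from conn(d,i)
round 3: derive span(h,e) via R2 from conn(h,e)
round 3: derive span(j,j) via R2 from conn(j,j)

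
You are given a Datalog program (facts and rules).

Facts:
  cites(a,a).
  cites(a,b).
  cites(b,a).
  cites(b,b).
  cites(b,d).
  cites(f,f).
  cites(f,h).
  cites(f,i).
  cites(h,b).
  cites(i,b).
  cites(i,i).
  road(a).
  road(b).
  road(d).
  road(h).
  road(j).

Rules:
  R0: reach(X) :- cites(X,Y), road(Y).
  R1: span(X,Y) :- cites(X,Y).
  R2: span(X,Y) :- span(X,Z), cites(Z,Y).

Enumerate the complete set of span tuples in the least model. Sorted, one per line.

round 1: derive span(a,a) via R1 from cites(a,a)
round 1: derive span(a,b) via R1 from cites(a,b)
round 1: derive span(b,a) via R1 from cites(b,a)
round 1: derive span(b,b) via R1 from cites(b,b)
round 1: derive span(b,d) via R1 from cites(b,d)
round 1: derive span(f,f) via R1 from cites(f,f)
round 1: derive span(f,h) via R1 from cites(f,h)
round 1: derive span(f,i) via R1 from cites(f,i)
round 1: derive span(h,b) via R1 from cites(h,b)
round 1: derive span(i,b) via R1 from cites(i,b)
round 1: derive span(i,i) via R1 from cites(i,i)
round 2: derive span(a,d) via R2 from span(a,b), cites(b,d)
round 2: derive span(f,b) via R2 from span(f,h), cites(h,b)
round 2: derive span(h,a) via R2 from span(h,b), cites(b,a)
round 2: derive span(h,d) via R2 from span(h,b), cites(b,d)
round 2: derive span(i,a) via R2 from span(i,b), cites(b,a)
round 2: derive span(i,d) via R2 from span(i,b), cites(b,d)
round 3: derive span(f,a) via R2 from span(f,b), cites(b,a)
round 3: derive span(f,d) via R2 from span(f,b), cites(b,d)

span(a,a)
span(a,b)
span(a,d)
span(b,a)
span(b,b)
span(b,d)
span(f,a)
span(f,b)
span(f,d)
span(f,f)
span(f,h)
span(f,i)
span(h,a)
span(h,b)
span(h,d)
span(i,a)
span(i,b)
span(i,d)
span(i,i)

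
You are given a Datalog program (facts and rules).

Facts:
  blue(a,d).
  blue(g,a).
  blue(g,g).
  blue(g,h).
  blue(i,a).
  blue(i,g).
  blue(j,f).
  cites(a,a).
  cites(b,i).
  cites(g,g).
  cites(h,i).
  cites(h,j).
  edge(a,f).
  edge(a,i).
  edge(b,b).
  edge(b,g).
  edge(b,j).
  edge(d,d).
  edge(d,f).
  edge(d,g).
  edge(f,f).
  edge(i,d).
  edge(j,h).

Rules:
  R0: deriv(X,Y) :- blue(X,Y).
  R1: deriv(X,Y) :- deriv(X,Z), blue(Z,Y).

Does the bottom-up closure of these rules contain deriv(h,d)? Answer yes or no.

round 1: derive deriv(a,d) via R0 from blue(a,d)
round 1: derive deriv(g,a) via R0 from blue(g,a)
round 1: derive deriv(g,g) via R0 from blue(g,g)
round 1: derive deriv(g,h) via R0 from blue(g,h)
round 1: derive deriv(i,a) via R0 from blue(i,a)
round 1: derive deriv(i,g) via R0 from blue(i,g)
round 1: derive deriv(j,f) via R0 from blue(j,f)
round 2: derive deriv(g,d) via R1 from deriv(g,a), blue(a,d)
round 2: derive deriv(i,d) via R1 from deriv(i,a), blue(a,d)
round 2: derive deriv(i,h) via R1 from deriv(i,g), blue(g,h)

no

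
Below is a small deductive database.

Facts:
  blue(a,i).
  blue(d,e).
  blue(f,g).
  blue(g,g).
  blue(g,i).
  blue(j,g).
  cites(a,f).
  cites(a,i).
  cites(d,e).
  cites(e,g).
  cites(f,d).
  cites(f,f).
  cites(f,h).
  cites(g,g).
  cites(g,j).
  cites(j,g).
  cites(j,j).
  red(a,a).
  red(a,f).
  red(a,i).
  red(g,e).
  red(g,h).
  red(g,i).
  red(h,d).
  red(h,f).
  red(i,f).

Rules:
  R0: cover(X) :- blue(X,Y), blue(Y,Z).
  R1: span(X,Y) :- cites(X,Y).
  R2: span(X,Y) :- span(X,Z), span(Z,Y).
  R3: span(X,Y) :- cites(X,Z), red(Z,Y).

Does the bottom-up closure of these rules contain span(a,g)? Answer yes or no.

round 1: derive span(a,f) via R1 from cites(a,f)
round 1: derive span(a,i) via R1 from cites(a,i)
round 1: derive span(d,e) via R1 from cites(d,e)
round 1: derive span(e,g) via R1 from cites(e,g)
round 1: derive span(f,d) via R1 from cites(f,d)
round 1: derive span(f,f) via R1 from cites(f,f)
round 1: derive span(f,h) via R1 from cites(f,h)
round 1: derive span(g,g) via R1 from cites(g,g)
round 1: derive span(g,j) via R1 from cites(g,j)
round 1: derive span(j,g) via R1 from cites(j,g)
round 1: derive span(j,j) via R1 from cites(j,j)
round 1: derive span(e,e) via R3 from cites(e,g), red(g,e)
round 1: derive span(e,h) via R3 from cites(e,g), red(g,h)
round 1: derive span(e,i) via R3 from cites(e,g), red(g,i)
round 1: derive span(g,e) via R3 from cites(g,g), red(g,e)
round 1: derive span(g,h) via R3 from cites(g,g), red(g,h)
round 1: derive span(g,i) via R3 from cites(g,g), red(g,i)
round 1: derive span(j,e) via R3 from cites(j,g), red(g,e)
round 1: derive span(j,h) via R3 from cites(j,g), red(g,h)
round 1: derive span(j,i) via R3 from cites(j,g), red(g,i)
round 2: derive span(a,d) via R2 from span(a,f), span(f,d)
round 2: derive span(a,h) via R2 from span(a,f), span(f,h)
round 2: derive span(d,g) via R2 from span(d,e), span(e,g)
round 2: derive span(d,h) via R2 from span(d,e), span(e,h)
round 2: derive span(d,i) via R2 from span(d,e), span(e,i)
round 2: derive span(e,j) via R2 from span(e,g), span(g,j)
round 2: derive span(f,e) via R2 from span(f,d), span(d,e)
round 3: derive span(a,e) via R2 from span(a,d), span(d,e)
round 3: derive span(a,g) via R2 from span(a,d), span(d,g)
round 3: derive span(d,j) via R2 from span(d,e), span(e,j)
round 3: derive span(f,g) via R2 from span(f,d), span(d,g)
round 3: derive span(f,i) via R2 from span(f,d), span(d,i)
round 3: derive span(f,j) via R2 from span(f,e), span(e,j)
round 4: derive span(a,j) via R2 from span(a,d), span(d,j)

yes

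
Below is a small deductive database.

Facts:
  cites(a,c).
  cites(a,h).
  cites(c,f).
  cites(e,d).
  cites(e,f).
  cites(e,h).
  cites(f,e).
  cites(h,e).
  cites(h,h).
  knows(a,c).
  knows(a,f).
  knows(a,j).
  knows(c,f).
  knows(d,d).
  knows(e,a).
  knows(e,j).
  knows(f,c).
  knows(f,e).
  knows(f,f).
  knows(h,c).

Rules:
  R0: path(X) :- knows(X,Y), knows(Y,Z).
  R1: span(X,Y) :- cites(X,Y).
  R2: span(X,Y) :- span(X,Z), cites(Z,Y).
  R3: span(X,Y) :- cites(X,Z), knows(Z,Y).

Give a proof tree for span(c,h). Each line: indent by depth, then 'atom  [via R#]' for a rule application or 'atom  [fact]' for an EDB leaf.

round 1: derive span(a,c) via R1 from cites(a,c)
round 1: derive span(a,h) via R1 from cites(a,h)
round 1: derive span(c,f) via R1 from cites(c,f)
round 1: derive span(e,d) via R1 from cites(e,d)
round 1: derive span(e,f) via R1 from cites(e,f)
round 1: derive span(e,h) via R1 from cites(e,h)
round 1: derive span(f,e) via R1 from cites(f,e)
round 1: derive span(h,e) via R1 from cites(h,e)
round 1: derive span(h,h) via R1 from cites(h,h)
round 1: derive span(a,f) via R3 from cites(a,c), knows(c,f)
round 1: derive span(c,c) via R3 from cites(c,f), knows(f,c)
round 1: derive span(c,e) via R3 from cites(c,f), knows(f,e)
round 1: derive span(e,c) via R3 from cites(e,f), knows(f,c)
round 1: derive span(e,e) via R3 from cites(e,f), knows(f,e)
round 1: derive span(f,a) via R3 from cites(f,e), knows(e,a)
round 1: derive span(f,j) via R3 from cites(f,e), knows(e,j)
round 1: derive span(h,a) via R3 from cites(h,e), knows(e,a)
round 1: derive span(h,c) via R3 from cites(h,h), knows(h,c)
round 1: derive span(h,j) via R3 from cites(h,e), knows(e,j)
round 2: derive span(a,e) via R2 from span(a,f), cites(f,e)
round 2: derive span(c,d) via R2 from span(c,e), cites(e,d)
round 2: derive span(c,h) via R2 from span(c,e), cites(e,h)
round 2: derive span(f,c) via R2 from span(f,a), cites(a,c)
round 2: derive span(f,d) via R2 from span(f,e), cites(e,d)
round 2: derive span(f,f) via R2 from span(f,e), cites(e,f)
round 2: derive span(f,h) via R2 from span(f,a), cites(a,h)
round 2: derive span(h,d) via R2 from span(h,e), cites(e,d)
round 2: derive span(h,f) via R2 from span(h,c), cites(c,f)
round 3: derive span(a,d) via R2 from span(a,e), cites(e,d)

span(c,h)  [via R2]
  span(c,e)  [via R3]
    cites(c,f)  [fact]
    knows(f,e)  [fact]
  cites(e,h)  [fact]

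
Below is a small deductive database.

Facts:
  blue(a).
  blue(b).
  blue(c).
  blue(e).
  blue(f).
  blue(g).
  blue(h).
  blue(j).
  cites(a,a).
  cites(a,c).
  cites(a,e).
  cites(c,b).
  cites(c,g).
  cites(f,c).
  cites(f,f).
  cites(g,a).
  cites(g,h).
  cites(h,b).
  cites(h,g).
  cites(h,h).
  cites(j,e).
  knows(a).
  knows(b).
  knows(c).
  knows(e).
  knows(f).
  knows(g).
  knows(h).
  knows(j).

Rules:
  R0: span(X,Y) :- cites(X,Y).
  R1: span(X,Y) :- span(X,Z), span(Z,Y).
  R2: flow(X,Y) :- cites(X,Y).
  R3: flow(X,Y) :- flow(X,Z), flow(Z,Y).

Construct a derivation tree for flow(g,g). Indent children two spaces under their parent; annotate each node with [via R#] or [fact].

flow(g,g)  [via R3]
  flow(g,h)  [via R2]
    cites(g,h)  [fact]
  flow(h,g)  [via R2]
    cites(h,g)  [fact]

round 1: derive flow(a,a) via R2 from cites(a,a)
round 1: derive flow(a,c) via R2 from cites(a,c)
round 1: derive flow(a,e) via R2 from cites(a,e)
round 1: derive flow(c,b) via R2 from cites(c,b)
round 1: derive flow(c,g) via R2 from cites(c,g)
round 1: derive flow(f,c) via R2 from cites(f,c)
round 1: derive flow(f,f) via R2 from cites(f,f)
round 1: derive flow(g,a) via R2 from cites(g,a)
round 1: derive flow(g,h) via R2 from cites(g,h)
round 1: derive flow(h,b) via R2 from cites(h,b)
round 1: derive flow(h,g) via R2 from cites(h,g)
round 1: derive flow(h,h) via R2 from cites(h,h)
round 1: derive flow(j,e) via R2 from cites(j,e)
round 2: derive flow(a,b) via R3 from flow(a,c), flow(c,b)
round 2: derive flow(a,g) via R3 from flow(a,c), flow(c,g)
round 2: derive flow(c,a) via R3 from flow(c,g), flow(g,a)
round 2: derive flow(c,h) via R3 from flow(c,g), flow(g,h)
round 2: derive flow(f,b) via R3 from flow(f,c), flow(c,b)
round 2: derive flow(f,g) via R3 from flow(f,c), flow(c,g)
round 2: derive flow(g,b) via R3 from flow(g,h), flow(h,b)
round 2: derive flow(g,c) via R3 from flow(g,a), flow(a,c)
round 2: derive flow(g,e) via R3 from flow(g,a), flow(a,e)
round 2: derive flow(g,g) via R3 from flow(g,h), flow(h,g)
round 2: derive flow(h,a) via R3 from flow(h,g), flow(g,a)
round 3: derive flow(a,h) via R3 from flow(a,c), flow(c,h)
round 3: derive flow(c,c) via R3 from flow(c,a), flow(a,c)
round 3: derive flow(c,e) via R3 from flow(c,a), flow(a,e)
round 3: derive flow(f,a) via R3 from flow(f,c), flow(c,a)
round 3: derive flow(f,e) via R3 from flow(f,g), flow(g,e)
round 3: derive flow(f,h) via R3 from flow(f,c), flow(c,h)
round 3: derive flow(h,c) via R3 from flow(h,a), flow(a,c)
round 3: derive flow(h,e) via R3 from flow(h,a), flow(a,e)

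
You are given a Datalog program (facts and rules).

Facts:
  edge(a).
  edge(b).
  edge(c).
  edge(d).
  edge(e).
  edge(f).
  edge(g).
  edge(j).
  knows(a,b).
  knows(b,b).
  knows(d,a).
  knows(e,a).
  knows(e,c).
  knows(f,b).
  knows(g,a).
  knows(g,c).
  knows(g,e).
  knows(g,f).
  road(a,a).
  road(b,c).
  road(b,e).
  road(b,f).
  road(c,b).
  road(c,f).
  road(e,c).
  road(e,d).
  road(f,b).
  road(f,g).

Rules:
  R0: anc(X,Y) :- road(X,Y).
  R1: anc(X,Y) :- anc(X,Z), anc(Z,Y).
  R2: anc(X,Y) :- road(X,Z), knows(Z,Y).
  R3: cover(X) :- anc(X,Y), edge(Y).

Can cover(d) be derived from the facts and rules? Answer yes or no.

no

round 1: derive anc(a,a) via R0 from road(a,a)
round 1: derive anc(b,c) via R0 from road(b,c)
round 1: derive anc(b,e) via R0 from road(b,e)
round 1: derive anc(b,f) via R0 from road(b,f)
round 1: derive anc(c,b) via R0 from road(c,b)
round 1: derive anc(c,f) via R0 from road(c,f)
round 1: derive anc(e,c) via R0 from road(e,c)
round 1: derive anc(e,d) via R0 from road(e,d)
round 1: derive anc(f,b) via R0 from road(f,b)
round 1: derive anc(f,g) via R0 from road(f,g)
round 1: derive anc(a,b) via R2 from road(a,a), knows(a,b)
round 1: derive anc(b,a) via R2 from road(b,e), knows(e,a)
round 1: derive anc(b,b) via R2 from road(b,f), knows(f,b)
round 1: derive anc(e,a) via R2 from road(e,d), knows(d,a)
round 1: derive anc(f,a) via R2 from road(f,g), knows(g,a)
round 1: derive anc(f,c) via R2 from road(f,g), knows(g,c)
round 1: derive anc(f,e) via R2 from road(f,g), knows(g,e)
round 1: derive anc(f,f) via R2 from road(f,g), knows(g,f)
round 2: derive anc(a,c) via R1 from anc(a,b), anc(b,c)
round 2: derive anc(a,e) via R1 from anc(a,b), anc(b,e)
round 2: derive anc(a,f) via R1 from anc(a,b), anc(b,f)
round 2: derive anc(b,d) via R1 from anc(b,e), anc(e,d)
round 2: derive anc(b,g) via R1 from anc(b,f), anc(f,g)
round 2: derive anc(c,a) via R1 from anc(c,b), anc(b,a)
round 2: derive anc(c,c) via R1 from anc(c,b), anc(b,c)
round 2: derive anc(c,e) via R1 from anc(c,b), anc(b,e)
round 2: derive anc(c,g) via R1 from anc(c,f), anc(f,g)
round 2: derive anc(e,b) via R1 from anc(e,a), anc(a,b)
round 2: derive anc(e,f) via R1 from anc(e,c), anc(c,f)
round 2: derive anc(f,d) via R1 from anc(f,e), anc(e,d)
round 2: derive cover(a) via R3 from anc(a,a), edge(a)
round 2: derive cover(b) via R3 from anc(b,a), edge(a)
round 2: derive cover(c) via R3 from anc(c,b), edge(b)
round 2: derive cover(e) via R3 from anc(e,a), edge(a)
round 2: derive cover(f) via R3 from anc(f,a), edge(a)
round 3: derive anc(a,d) via R1 from anc(a,b), anc(b,d)
round 3: derive anc(a,g) via R1 from anc(a,b), anc(b,g)
round 3: derive anc(c,d) via R1 from anc(c,b), anc(b,d)
round 3: derive anc(e,e) via R1 from anc(e,a), anc(a,e)
round 3: derive anc(e,g) via R1 from anc(e,b), anc(b,g)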